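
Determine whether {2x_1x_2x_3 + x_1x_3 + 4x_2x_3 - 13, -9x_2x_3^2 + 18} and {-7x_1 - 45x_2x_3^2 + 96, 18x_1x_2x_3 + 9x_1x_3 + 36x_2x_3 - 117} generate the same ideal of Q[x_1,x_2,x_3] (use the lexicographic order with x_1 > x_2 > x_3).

Two ideals are equal iff their reduced Gröbner bases coincide (the reduced basis is unique for a fixed ordering).
Buchberger on the first generating set:
f_1 = 2x_1x_2x_3 + x_1x_3 + 4x_2x_3 - 13, LT = x_1x_2x_3.
f_2 = -9x_2x_3^2 + 18, LT = x_2x_3^2.

S(f_1,f_2): lcm = x_1x_2x_3^2. S = 1/2x_1x_3^2 + 2x_1 + 2x_2x_3^2 - 13/2x_3.
  leading term x_1x_3^2: no divisor's leading term divides it; move 1/2x_1x_3^2 to the remainder.
  leading term x_1: no divisor's leading term divides it; move 2x_1 to the remainder.
  leading term x_2x_3^2: subtract (-2/9)·f_2 from 2x_2x_3^2 - 13/2x_3 → -13/2x_3 + 4
  leading term x_3: no divisor's leading term divides it; move -13/2x_3 to the remainder.
  leading term 1: no divisor's leading term divides it; move 4 to the remainder.
  remainder 1/2x_1x_3^2 + 2x_1 - 13/2x_3 + 4 ≠ 0; add g_3 = 1/2x_1x_3^2 + 2x_1 - 13/2x_3 + 4 to the basis.

S(f_1,g_3): lcm = x_1x_2x_3^2. S = -4x_1x_2 + 1/2x_1x_3^2 + 2x_2x_3^2 + 13x_2x_3 - 8x_2 - 13/2x_3.
  leading term x_1x_2: no divisor's leading term divides it; move -4x_1x_2 to the remainder.
  leading term x_1x_3^2: subtract (1)·g_3 from 1/2x_1x_3^2 + 2x_2x_3^2 + 13x_2x_3 - 8x_2 - 13/2x_3 → -2x_1 + 2x_2x_3^2 + 13x_2x_3 - 8x_2 - 4
  leading term x_1: no divisor's leading term divides it; move -2x_1 to the remainder.
  leading term x_2x_3^2: subtract (-2/9)·f_2 from 2x_2x_3^2 + 13x_2x_3 - 8x_2 - 4 → 13x_2x_3 - 8x_2
  leading term x_2x_3: no divisor's leading term divides it; move 13x_2x_3 to the remainder.
  leading term x_2: no divisor's leading term divides it; move -8x_2 to the remainder.
  remainder -4x_1x_2 - 2x_1 + 13x_2x_3 - 8x_2 ≠ 0; add g_4 = -4x_1x_2 - 2x_1 + 13x_2x_3 - 8x_2 to the basis.

The other S-polynomials (S(f_2,g_3), S(f_1,g_4), S(f_2,g_4), S(g_3,g_4)) all reduce to 0 modulo the current basis, so we have a Gröbner basis.
Inter-reduce: drop elements whose leading term is divisible by another's, tail-reduce, and make monic.
Reduced Gröbner basis: {x_1x_2 + 1/2x_1 - 13/4x_2x_3 + 2x_2, x_1x_3^2 + 4x_1 - 13x_3 + 8, x_2x_3^2 - 2}.

Buchberger on the second generating set:
h_1 = -7x_1 - 45x_2x_3^2 + 96, LT = x_1.
h_2 = 18x_1x_2x_3 + 9x_1x_3 + 36x_2x_3 - 117, LT = x_1x_2x_3.

S(h_1,h_2): lcm = x_1x_2x_3. S = -1/2x_1x_3 + 45/7x_2^2x_3^3 - 110/7x_2x_3 + 13/2.
  leading term x_1x_3: subtract (1/14x_3)·h_1 from -1/2x_1x_3 + 45/7x_2^2x_3^3 - 110/7x_2x_3 + 13/2 → 45/7x_2^2x_3^3 + 45/14x_2x_3^3 - 110/7x_2x_3 - 48/7x_3 + 13/2
  leading term x_2^2x_3^3: no divisor's leading term divides it; move 45/7x_2^2x_3^3 to the remainder.
  leading term x_2x_3^3: no divisor's leading term divides it; move 45/14x_2x_3^3 to the remainder.
  leading term x_2x_3: no divisor's leading term divides it; move -110/7x_2x_3 to the remainder.
  leading term x_3: no divisor's leading term divides it; move -48/7x_3 to the remainder.
  leading term 1: no divisor's leading term divides it; move 13/2 to the remainder.
  remainder 45/7x_2^2x_3^3 + 45/14x_2x_3^3 - 110/7x_2x_3 - 48/7x_3 + 13/2 ≠ 0; add k_3 = 45/7x_2^2x_3^3 + 45/14x_2x_3^3 - 110/7x_2x_3 - 48/7x_3 + 13/2 to the basis.

The other S-polynomials (S(h_1,k_3), S(h_2,k_3)) all reduce to 0 modulo the current basis, so we have a Gröbner basis.
Inter-reduce: drop elements whose leading term is divisible by another's, tail-reduce, and make monic.
Reduced Gröbner basis: {x_1 + 45/7x_2x_3^2 - 96/7, x_2^2x_3^3 + 1/2x_2x_3^3 - 22/9x_2x_3 - 16/15x_3 + 91/90}.

The bases are distinct; the ideals are different.

No, the ideals differ.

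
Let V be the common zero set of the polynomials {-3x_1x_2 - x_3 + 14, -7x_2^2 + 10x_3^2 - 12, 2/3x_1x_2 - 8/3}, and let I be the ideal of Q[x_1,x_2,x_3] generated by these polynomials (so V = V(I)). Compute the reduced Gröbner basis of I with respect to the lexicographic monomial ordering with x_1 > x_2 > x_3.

Buchberger's algorithm terminates because the ascending chain of leading-term ideals stabilizes.

f_1 = -3x_1x_2 - x_3 + 14, LT = x_1x_2.
f_2 = -7x_2^2 + 10x_3^2 - 12, LT = x_2^2.
f_3 = 2/3x_1x_2 - 8/3, LT = x_1x_2.

S(f_1,f_2): lcm = x_1x_2^2. S = 10/7x_1x_3^2 - 12/7x_1 + 1/3x_2x_3 - 14/3x_2.
  leading term x_1x_3^2: no divisor's leading term divides it; move 10/7x_1x_3^2 to the remainder.
  leading term x_1: no divisor's leading term divides it; move -12/7x_1 to the remainder.
  leading term x_2x_3: no divisor's leading term divides it; move 1/3x_2x_3 to the remainder.
  leading term x_2: no divisor's leading term divides it; move -14/3x_2 to the remainder.
  remainder 10/7x_1x_3^2 - 12/7x_1 + 1/3x_2x_3 - 14/3x_2 ≠ 0; add g_4 = 10/7x_1x_3^2 - 12/7x_1 + 1/3x_2x_3 - 14/3x_2 to the basis.

S(f_1,f_3): lcm = x_1x_2. S = 1/3x_3 - 2/3.
  leading term x_3: no divisor's leading term divides it; move 1/3x_3 to the remainder.
  leading term 1: no divisor's leading term divides it; move -2/3 to the remainder.
  remainder 1/3x_3 - 2/3 ≠ 0; add g_5 = 1/3x_3 - 2/3 to the basis.

S(g_4,g_5): lcm = x_1x_3^2. S = 2x_1x_3 - 6/5x_1 + 7/30x_2x_3 - 49/15x_2.
  leading term x_1x_3: subtract (6x_1)·g_5 from 2x_1x_3 - 6/5x_1 + 7/30x_2x_3 - 49/15x_2 → 14/5x_1 + 7/30x_2x_3 - 49/15x_2
  leading term x_1: no divisor's leading term divides it; move 14/5x_1 to the remainder.
  leading term x_2x_3: subtract (7/10x_2)·g_5 from 7/30x_2x_3 - 49/15x_2 → -14/5x_2
  leading term x_2: no divisor's leading term divides it; move -14/5x_2 to the remainder.
  remainder 14/5x_1 - 14/5x_2 ≠ 0; add g_6 = 14/5x_1 - 14/5x_2 to the basis.

The other S-polynomials (S(f_2,f_3), S(f_1,g_4), S(f_2,g_4), S(f_3,g_4), S(f_1,g_5), S(f_2,g_5), S(f_3,g_5), S(f_1,g_6), S(f_2,g_6), S(f_3,g_6), S(g_4,g_6), S(g_5,g_6)) all reduce to 0 modulo the current basis, so we have a Gröbner basis.
Inter-reduce: drop elements whose leading term is divisible by another's, tail-reduce, and make monic.

G = {x_1 - x_2, x_2^2 - 4, x_3 - 2}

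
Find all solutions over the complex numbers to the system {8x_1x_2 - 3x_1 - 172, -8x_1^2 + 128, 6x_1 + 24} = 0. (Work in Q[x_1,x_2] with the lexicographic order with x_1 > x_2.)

Compute a lex Gröbner basis by Buchberger's algorithm.
f_1 = 8x_1x_2 - 3x_1 - 172, LT = x_1x_2.
f_2 = -8x_1^2 + 128, LT = x_1^2.
f_3 = 6x_1 + 24, LT = x_1.

S(f_1,f_2): lcm = x_1^2x_2. S = -3/8x_1^2 - 43/2x_1 + 16x_2.
  leading term x_1^2: subtract (3/64)·f_2 from -3/8x_1^2 - 43/2x_1 + 16x_2 → -43/2x_1 + 16x_2 - 6
  leading term x_1: subtract (-43/12)·f_3 from -43/2x_1 + 16x_2 - 6 → 16x_2 + 80
  leading term x_2: no divisor's leading term divides it; move 16x_2 to the remainder.
  leading term 1: no divisor's leading term divides it; move 80 to the remainder.
  remainder 16x_2 + 80 ≠ 0; add h_4 = 16x_2 + 80 to the basis.

S(f_1,f_3): lcm = x_1x_2. S = -3/8x_1 - 4x_2 - 43/2.
  leading term x_1: subtract (-1/16)·f_3 from -3/8x_1 - 4x_2 - 43/2 → -4x_2 - 20
  leading term x_2: subtract (-1/4)·h_4 from -4x_2 - 20 → 0
  remainder 0.

S(f_2,f_3): lcm = x_1^2. S = -4x_1 - 16.
  leading term x_1: subtract (-2/3)·f_3 from -4x_1 - 16 → 0
  remainder 0.

S(f_1,h_4): lcm = x_1x_2. S = -43/8x_1 - 43/2.
  leading term x_1: subtract (-43/48)·f_3 from -43/8x_1 - 43/2 → 0
  remainder 0.

S(f_2,h_4): leading monomials are coprime, so the S-polynomial reduces to 0 (Buchberger's first criterion).
S(f_3,h_4): leading monomials are coprime, so the S-polynomial reduces to 0 (Buchberger's first criterion).
Every S-polynomial of the final basis reduces to 0, so we have a Gröbner basis.
Inter-reduce: drop elements whose leading term is divisible by another's, tail-reduce, and make monic.
Reduced Gröbner basis: {x_1 + 4, x_2 + 5}.

Elimination: the polynomial x_2 + 5 lies in the elimination ideal for x_2, so x_2 ∈ {-5}. For each such x_2, the remaining basis elements (now univariate) give the rest of the solution.
  x_2 = -5: the earlier basis element becomes x_1 + 4 = 0, giving x_1 = -4 — point (-4, -5).
Check: every point annihilates each of the original generators.

{(-4, -5)}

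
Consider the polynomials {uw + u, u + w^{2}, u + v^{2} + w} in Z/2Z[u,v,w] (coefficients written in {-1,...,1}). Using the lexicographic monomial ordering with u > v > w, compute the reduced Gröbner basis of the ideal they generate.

Buchberger's algorithm terminates because the ascending chain of leading-term ideals stabilizes.

f_1 = uw + u, LT = uw.
f_2 = u + w^{2}, LT = u.
f_3 = u + v^{2} + w, LT = u.

S(f_1,f_2): lcm = uw. S = u + w^{3}.
  reduce S modulo (f_1, f_2, f_3):
  remainder w^{3} + w^{2} ≠ 0; add g_4 = w^{3} + w^{2} to the basis.

S(f_1,f_3): lcm = uw. S = u + v^{2}w + w^{2}.
  reduce S modulo (f_1, f_2, f_3, g_4):
  remainder v^{2}w ≠ 0; add g_5 = v^{2}w to the basis.

S(f_2,f_3): lcm = u. S = v^{2} + w^{2} + w.
  reduce S modulo (f_1, f_2, f_3, g_4, g_5):
  remainder v^{2} + w^{2} + w ≠ 0; add g_6 = v^{2} + w^{2} + w to the basis.

The other S-polynomials (S(f_1,g_4), S(f_2,g_4), S(f_3,g_4), S(f_1,g_5), S(f_2,g_5), S(f_3,g_5), S(g_4,g_5), S(f_1,g_6), S(f_2,g_6), S(f_3,g_6), S(g_4,g_6), S(g_5,g_6)) all reduce to 0 modulo the current basis, so we have a Gröbner basis.
Inter-reduce: drop elements whose leading term is divisible by another's, tail-reduce, and make monic.

G = {u + w^{2}, v^{2} + w^{2} + w, w^{3} + w^{2}}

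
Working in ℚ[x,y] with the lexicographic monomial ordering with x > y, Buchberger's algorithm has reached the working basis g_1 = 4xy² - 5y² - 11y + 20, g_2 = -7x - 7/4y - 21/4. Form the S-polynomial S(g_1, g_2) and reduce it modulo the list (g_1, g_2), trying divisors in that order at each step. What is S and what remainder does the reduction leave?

S(g_1, g_2) = -¼y³ - 2y² - 11/4y + 5; remainder on division = -¼y³ - 2y² - 11/4y + 5.

lcm(LM(g_1), LM(g_2)) = xy².
S = (lcm/LT(g_1))·g_1 − (lcm/LT(g_2))·g_2 = -¼y³ - 2y² - 11/4y + 5.
Reduce S modulo (g_1, g_2) in that order:
  leading term y³: no divisor's leading term divides it; move -¼y³ to the remainder.
  leading term y²: no divisor's leading term divides it; move -2y² to the remainder.
  leading term y: no divisor's leading term divides it; move -11/4y to the remainder.
  leading term 1: no divisor's leading term divides it; move 5 to the remainder.
The remainder -¼y³ - 2y² - 11/4y + 5 is nonzero, so it would be added as the next basis element.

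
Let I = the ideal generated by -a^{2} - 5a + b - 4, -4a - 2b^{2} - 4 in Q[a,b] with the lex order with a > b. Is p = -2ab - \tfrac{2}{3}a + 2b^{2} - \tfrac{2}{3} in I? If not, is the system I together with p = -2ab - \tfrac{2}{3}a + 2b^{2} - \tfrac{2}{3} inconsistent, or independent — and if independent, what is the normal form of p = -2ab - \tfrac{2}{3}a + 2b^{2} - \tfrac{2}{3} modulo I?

-2ab - \tfrac{2}{3}a + 2b^{2} - \tfrac{2}{3} is independent of I; its normal form modulo I is b^{3} + \tfrac{7}{3}b^{2} + 2b.

First compute the reduced Gröbner basis of I by Buchberger's algorithm.
f_1 = -a^{2} - 5a + b - 4, LT = a^{2}.
f_2 = -4a - 2b^{2} - 4, LT = a.

S(f_1,f_2): lcm = a^{2}. S = -\tfrac{1}{2}ab^{2} + 4a - b + 4.
  reduce S modulo (f_1, f_2):
  remainder \tfrac{1}{4}b^{4} - \tfrac{3}{2}b^{2} - b ≠ 0; add h_3 = \tfrac{1}{4}b^{4} - \tfrac{3}{2}b^{2} - b to the basis.

The other S-polynomials (S(f_1,h_3), S(f_2,h_3)) all reduce to 0 modulo the current basis, so we have a Gröbner basis.
Inter-reduce: drop elements whose leading term is divisible by another's, tail-reduce, and make monic.
Reduced Gröbner basis: {a + \tfrac{1}{2}b^{2} + 1, b^{4} - 6b^{2} - 4b}.
Label its elements g_1 = a + \tfrac{1}{2}b^{2} + 1, g_2 = b^{4} - 6b^{2} - 4b.

Reduce p = -2ab - \tfrac{2}{3}a + 2b^{2} - \tfrac{2}{3} modulo G:
  leading term ab: subtract (-2b)·g_1 from -2ab - \tfrac{2}{3}a + 2b^{2} - \tfrac{2}{3} → -\tfrac{2}{3}a + b^{3} + 2b^{2} + 2b - \tfrac{2}{3}
  leading term a: subtract (-\tfrac{2}{3})·g_1 from -\tfrac{2}{3}a + b^{3} + 2b^{2} + 2b - \tfrac{2}{3} → b^{3} + \tfrac{7}{3}b^{2} + 2b
  leading term b^{3}: no divisor's leading term divides it; move b^{3} to the remainder.
  leading term b^{2}: no divisor's leading term divides it; move \tfrac{7}{3}b^{2} to the remainder.
  leading term b: no divisor's leading term divides it; move 2b to the remainder.
  normal form = b^{3} + \tfrac{7}{3}b^{2} + 2b.
The normal form is nonzero, so p ∉ I. Since p minus its normal form lies in I, I + (p) = I + (r) where r = b^{3} + \tfrac{7}{3}b^{2} + 2b; decide whether this ideal is the whole ring.
Run Buchberger on G together with r (pairs among the g_i already reduce to 0 since G is a Gröbner basis):
g_1 = a + \tfrac{1}{2}b^{2} + 1, LT = a.
g_2 = b^{4} - 6b^{2} - 4b, LT = b^{4}.
r = b^{3} + \tfrac{7}{3}b^{2} + 2b, LT = b^{3}.

S(g_2,r): lcm = b^{4}. S = -\tfrac{7}{3}b^{3} - 8b^{2} - 4b.
  reduce S modulo (g_1, g_2, r):
  remainder -\tfrac{23}{9}b^{2} + \tfrac{2}{3}b ≠ 0; add m_4 = -\tfrac{23}{9}b^{2} + \tfrac{2}{3}b to the basis.

S(g_2,m_4): lcm = b^{4}. S = \tfrac{6}{23}b^{3} - 6b^{2} - 4b.
  reduce S modulo (g_1, g_2, r, m_4):
  remainder -\tfrac{3304}{529}b ≠ 0; add m_5 = -\tfrac{3304}{529}b to the basis.

The other S-polynomials (S(g_1,g_2), S(g_1,r), S(g_1,m_4), S(r,m_4), S(g_1,m_5), S(g_2,m_5), S(r,m_5), S(m_4,m_5)) all reduce to 0 modulo the current basis, so we have a Gröbner basis.
Inter-reduce: drop elements whose leading term is divisible by another's, tail-reduce, and make monic.
Reduced Gröbner basis: {a + 1, b}.
The reduced Gröbner basis of I + (p) is {a + 1, b} ≠ {1}, a proper ideal, so the enlarged system stays consistent: p is independent of I, with normal form b^{3} + \tfrac{7}{3}b^{2} + 2b.

The remainder on division by a Gröbner basis is unique — it is the normal form.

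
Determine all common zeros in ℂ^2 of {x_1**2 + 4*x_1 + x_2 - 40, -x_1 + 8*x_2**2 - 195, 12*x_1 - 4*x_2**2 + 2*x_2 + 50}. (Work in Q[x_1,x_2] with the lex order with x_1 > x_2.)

Compute a lex Gröbner basis by Buchberger's algorithm.
f_1 = x_1**2 + 4*x_1 + x_2 - 40, LT = x_1**2.
f_2 = -x_1 + 8*x_2**2 - 195, LT = x_1.
f_3 = 12*x_1 - 4*x_2**2 + 2*x_2 + 50, LT = x_1.

S(f_1,f_2): lcm = x_1**2. S = 8*x_1*x_2**2 - 191*x_1 + x_2 - 40.
  leading term x_1*x_2**2: subtract (-8*x_2**2)·f_2 from 8*x_1*x_2**2 - 191*x_1 + x_2 - 40 → -191*x_1 + 64*x_2**4 - 1560*x_2**2 + x_2 - 40
  leading term x_1: subtract (191)·f_2 from -191*x_1 + 64*x_2**4 - 1560*x_2**2 + x_2 - 40 → 64*x_2**4 - 3088*x_2**2 + x_2 + 37205
  leading term x_2**4: no divisor's leading term divides it; move 64*x_2**4 to the remainder.
  leading term x_2**2: no divisor's leading term divides it; move -3088*x_2**2 to the remainder.
  leading term x_2: no divisor's leading term divides it; move x_2 to the remainder.
  leading term 1: no divisor's leading term divides it; move 37205 to the remainder.
  remainder 64*x_2**4 - 3088*x_2**2 + x_2 + 37205 ≠ 0; add h_4 = 64*x_2**4 - 3088*x_2**2 + x_2 + 37205 to the basis.

S(f_1,f_3): lcm = x_1**2. S = 1/3*x_1*x_2**2 - 1/6*x_1*x_2 - 1/6*x_1 + x_2 - 40.
  leading term x_1*x_2**2: subtract (-1/3*x_2**2)·f_2 from 1/3*x_1*x_2**2 - 1/6*x_1*x_2 - 1/6*x_1 + x_2 - 40 → -1/6*x_1*x_2 - 1/6*x_1 + 8/3*x_2**4 - 65*x_2**2 + x_2 - 40
  leading term x_1*x_2: subtract (1/6*x_2)·f_2 from -1/6*x_1*x_2 - 1/6*x_1 + 8/3*x_2**4 - 65*x_2**2 + x_2 - 40 → -1/6*x_1 + 8/3*x_2**4 - 4/3*x_2**3 - 65*x_2**2 + 67/2*x_2 - 40
  leading term x_1: subtract (1/6)·f_2 from -1/6*x_1 + 8/3*x_2**4 - 4/3*x_2**3 - 65*x_2**2 + 67/2*x_2 - 40 → 8/3*x_2**4 - 4/3*x_2**3 - 199/3*x_2**2 + 67/2*x_2 - 15/2
  leading term x_2**4: subtract (1/24)·h_4 from 8/3*x_2**4 - 4/3*x_2**3 - 199/3*x_2**2 + 67/2*x_2 - 15/2 → -4/3*x_2**3 + 187/3*x_2**2 + 803/24*x_2 - 37385/24
  leading term x_2**3: no divisor's leading term divides it; move -4/3*x_2**3 to the remainder.
  leading term x_2**2: no divisor's leading term divides it; move 187/3*x_2**2 to the remainder.
  leading term x_2: no divisor's leading term divides it; move 803/24*x_2 to the remainder.
  leading term 1: no divisor's leading term divides it; move -37385/24 to the remainder.
  remainder -4/3*x_2**3 + 187/3*x_2**2 + 803/24*x_2 - 37385/24 ≠ 0; add h_5 = -4/3*x_2**3 + 187/3*x_2**2 + 803/24*x_2 - 37385/24 to the basis.

S(f_2,f_3): lcm = x_1. S = -23/3*x_2**2 - 1/6*x_2 + 1145/6.
  leading term x_2**2: no divisor's leading term divides it; move -23/3*x_2**2 to the remainder.
  leading term x_2: no divisor's leading term divides it; move -1/6*x_2 to the remainder.
  leading term 1: no divisor's leading term divides it; move 1145/6 to the remainder.
  remainder -23/3*x_2**2 - 1/6*x_2 + 1145/6 ≠ 0; add h_6 = -23/3*x_2**2 - 1/6*x_2 + 1145/6 to the basis.

S(h_4,h_5): lcm = x_2**4. S = 187/4*x_2**3 - 741/32*x_2**2 - 74769/64*x_2 + 37205/64.
  leading term x_2**3: subtract (-561/16)·h_5 from 187/4*x_2**3 - 741/32*x_2**2 - 74769/64*x_2 + 37205/64 → 69197/32*x_2**2 + 623/128*x_2 - 6916585/128
  leading term x_2**2: subtract (-207591/736)·h_6 from 69197/32*x_2**2 + 623/128*x_2 - 6916585/128 → -124065/2944*x_2 - 620325/2944
  leading term x_2: no divisor's leading term divides it; move -124065/2944*x_2 to the remainder.
  leading term 1: no divisor's leading term divides it; move -620325/2944 to the remainder.
  remainder -124065/2944*x_2 - 620325/2944 ≠ 0; add h_7 = -124065/2944*x_2 - 620325/2944 to the basis.

The other S-polynomials (S(f_1,h_4), S(f_2,h_4), S(f_3,h_4), S(f_1,h_5), S(f_2,h_5), S(f_3,h_5), S(f_1,h_6), S(f_2,h_6), S(f_3,h_6), S(h_4,h_6), S(h_5,h_6), S(f_1,h_7), S(f_2,h_7), S(f_3,h_7), S(h_4,h_7), S(h_5,h_7), S(h_6,h_7)) all reduce to 0 modulo the current basis, so we have a Gröbner basis.
Inter-reduce: drop elements whose leading term is divisible by another's, tail-reduce, and make monic.
Reduced Gröbner basis: {x_1 - 5, x_2 + 5}.

Since the basis is lex-ordered, x_2 + 5 is univariate in x_2. Its roots are {-5}. Back-substituting each root into the other basis elements fixes the other coordinates.
  x_2 = -5: the earlier basis element becomes x_1 - 5 = 0, giving x_1 = 5 — point (5, -5).
Check: every point annihilates each of the original generators.

{(5, -5)}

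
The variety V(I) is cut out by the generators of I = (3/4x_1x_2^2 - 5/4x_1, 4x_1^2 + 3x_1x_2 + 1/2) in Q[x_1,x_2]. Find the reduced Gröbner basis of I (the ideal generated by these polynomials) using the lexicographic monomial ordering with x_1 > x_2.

f_1 = 3/4x_1x_2^2 - 5/4x_1, LT = x_1x_2^2.
f_2 = 4x_1^2 + 3x_1x_2 + 1/2, LT = x_1^2.

S(f_1,f_2): lcm = x_1^2x_2^2. S = -5/3x_1^2 - 3/4x_1x_2^3 - 1/8x_2^2.
  leading term x_1^2: subtract (-5/12)·f_2 from -5/3x_1^2 - 3/4x_1x_2^3 - 1/8x_2^2 → -3/4x_1x_2^3 + 5/4x_1x_2 - 1/8x_2^2 + 5/24
  leading term x_1x_2^3: subtract (-x_2)·f_1 from -3/4x_1x_2^3 + 5/4x_1x_2 - 1/8x_2^2 + 5/24 → -1/8x_2^2 + 5/24
  leading term x_2^2: no divisor's leading term divides it; move -1/8x_2^2 to the remainder.
  leading term 1: no divisor's leading term divides it; move 5/24 to the remainder.
  remainder -1/8x_2^2 + 5/24 ≠ 0; add g_3 = -1/8x_2^2 + 5/24 to the basis.

S(f_1,g_3): lcm = x_1x_2^2. S = 0.
  remainder 0.

S(f_2,g_3): leading monomials are coprime, so the S-polynomial reduces to 0 (Buchberger's first criterion).
Every S-polynomial of the final basis reduces to 0, so we have a Gröbner basis.
Inter-reduce: drop elements whose leading term is divisible by another's, tail-reduce, and make monic.

G = {x_1^2 + 3/4x_1x_2 + 1/8, x_2^2 - 5/3}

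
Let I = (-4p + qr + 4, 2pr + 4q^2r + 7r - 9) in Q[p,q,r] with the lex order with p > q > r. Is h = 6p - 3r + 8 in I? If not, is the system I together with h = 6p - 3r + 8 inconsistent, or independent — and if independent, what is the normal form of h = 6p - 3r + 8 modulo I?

6p - 3r + 8 is independent of I; its normal form modulo I is 3/2qr - 3r + 14.

First compute the reduced Gröbner basis of I by Buchberger's algorithm.
f_1 = -4p + qr + 4, LT = p.
f_2 = 2pr + 4q^2r + 7r - 9, LT = pr.

S(f_1,f_2): lcm = pr. S = -2q^2r - 1/4qr^2 - 9/2r + 9/2.
  leading term q^2r: no divisor's leading term divides it; move -2q^2r to the remainder.
  leading term qr^2: no divisor's leading term divides it; move -1/4qr^2 to the remainder.
  leading term r: no divisor's leading term divides it; move -9/2r to the remainder.
  leading term 1: no divisor's leading term divides it; move 9/2 to the remainder.
  remainder -2q^2r - 1/4qr^2 - 9/2r + 9/2 ≠ 0; add k_3 = -2q^2r - 1/4qr^2 - 9/2r + 9/2 to the basis.

The other S-polynomials (S(f_1,k_3), S(f_2,k_3)) all reduce to 0 modulo the current basis, so we have a Gröbner basis.
Inter-reduce: drop elements whose leading term is divisible by another's, tail-reduce, and make monic.
Reduced Gröbner basis: {p - 1/4qr - 1, q^2r + 1/8qr^2 + 9/4r - 9/4}.
Label its elements g_1 = p - 1/4qr - 1, g_2 = q^2r + 1/8qr^2 + 9/4r - 9/4.

Reduce h = 6p - 3r + 8 modulo G:
  leading term p: subtract (6)·g_1 from 6p - 3r + 8 → 3/2qr - 3r + 14
  leading term qr: no divisor's leading term divides it; move 3/2qr to the remainder.
  leading term r: no divisor's leading term divides it; move -3r to the remainder.
  leading term 1: no divisor's leading term divides it; move 14 to the remainder.
  normal form = 3/2qr - 3r + 14.
The normal form is nonzero, so h ∉ I. Since h minus its normal form lies in I, I + (h) = I + (n) where n = 3/2qr - 3r + 14; decide whether this ideal is the whole ring.
Run Buchberger on G together with n (pairs among the g_i already reduce to 0 since G is a Gröbner basis):
g_1 = p - 1/4qr - 1, LT = p.
g_2 = q^2r + 1/8qr^2 + 9/4r - 9/4, LT = q^2r.
n = 3/2qr - 3r + 14, LT = qr.

S(g_2,n): lcm = q^2r. S = 1/8qr^2 + 2qr - 28/3q + 9/4r - 9/4.
  leading term qr^2: subtract (1/12r)·n from 1/8qr^2 + 2qr - 28/3q + 9/4r - 9/4 → 2qr - 28/3q + 1/4r^2 + 13/12r - 9/4
  leading term qr: subtract (4/3)·n from 2qr - 28/3q + 1/4r^2 + 13/12r - 9/4 → -28/3q + 1/4r^2 + 61/12r - 251/12
  leading term q: no divisor's leading term divides it; move -28/3q to the remainder.
  leading term r^2: no divisor's leading term divides it; move 1/4r^2 to the remainder.
  leading term r: no divisor's leading term divides it; move 61/12r to the remainder.
  leading term 1: no divisor's leading term divides it; move -251/12 to the remainder.
  remainder -28/3q + 1/4r^2 + 61/12r - 251/12 ≠ 0; add m_4 = -28/3q + 1/4r^2 + 61/12r - 251/12 to the basis.

S(g_2,m_4): lcm = q^2r. S = 3/112qr^3 + 75/112qr^2 - 251/112qr + 9/4r - 9/4.
  leading term qr^3: subtract (1/56r^2)·n from 3/112qr^3 + 75/112qr^2 - 251/112qr + 9/4r - 9/4 → 75/112qr^2 - 251/112qr + 3/56r^3 - 1/4r^2 + 9/4r - 9/4
  leading term qr^2: subtract (25/56r)·n from 75/112qr^2 - 251/112qr + 3/56r^3 - 1/4r^2 + 9/4r - 9/4 → -251/112qr + 3/56r^3 + 61/56r^2 - 4r - 9/4
  leading term qr: subtract (-251/168)·n from -251/112qr + 3/56r^3 + 61/56r^2 - 4r - 9/4 → 3/56r^3 + 61/56r^2 - 475/56r + 56/3
  leading term r^3: no divisor's leading term divides it; move 3/56r^3 to the remainder.
  leading term r^2: no divisor's leading term divides it; move 61/56r^2 to the remainder.
  leading term r: no divisor's leading term divides it; move -475/56r to the remainder.
  leading term 1: no divisor's leading term divides it; move 56/3 to the remainder.
  remainder 3/56r^3 + 61/56r^2 - 475/56r + 56/3 ≠ 0; add m_5 = 3/56r^3 + 61/56r^2 - 475/56r + 56/3 to the basis.

The other S-polynomials (S(g_1,g_2), S(g_1,n), S(g_1,m_4), S(n,m_4), S(g_1,m_5), S(g_2,m_5), S(n,m_5), S(m_4,m_5)) all reduce to 0 modulo the current basis, so we have a Gröbner basis.
Inter-reduce: drop elements whose leading term is divisible by another's, tail-reduce, and make monic.
Reduced Gröbner basis: {p - 1/2r + 4/3, q - 3/112r^2 - 61/112r + 251/112, r^3 + 61/3r^2 - 475/3r + 3136/9}.
The reduced Gröbner basis of I + (h) is {p - 1/2r + 4/3, q - 3/112r^2 - 61/112r + 251/112, r^3 + 61/3r^2 - 475/3r + 3136/9} ≠ {1}, a proper ideal, so the enlarged system stays consistent: h is independent of I, with normal form 3/2qr - 3r + 14.

The remainder on division by a Gröbner basis is unique — it is the normal form.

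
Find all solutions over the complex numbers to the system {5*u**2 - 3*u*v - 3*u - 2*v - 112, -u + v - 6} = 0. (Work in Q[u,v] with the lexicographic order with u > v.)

Compute a lex Gröbner basis by Buchberger's algorithm.
f_1 = 5*u**2 - 3*u*v - 3*u - 2*v - 112, LT = u**2.
f_2 = -u + v - 6, LT = u.

S(f_1,f_2): lcm = u**2. S = 2/5*u*v - 33/5*u - 2/5*v - 112/5.
  reduce S modulo (f_1, f_2):
  remainder 2/5*v**2 - 47/5*v + 86/5 ≠ 0; add h_3 = 2/5*v**2 - 47/5*v + 86/5 to the basis.

The other S-polynomials (S(f_1,h_3), S(f_2,h_3)) all reduce to 0 modulo the current basis, so we have a Gröbner basis.
Inter-reduce: drop elements whose leading term is divisible by another's, tail-reduce, and make monic.
Reduced Gröbner basis: {u - v + 6, v**2 - 47/2*v + 43}.

A lex Gröbner basis eliminates variables successively. Here v**2 - 47/2*v + 43 depends only on v, with roots {2, 43/2}; lifting each root through the earlier basis elements recovers the full solutions.
  v = 2: the earlier basis element becomes u + 4 = 0, giving u = -4 — point (-4, 2).
  v = 43/2: the earlier basis element becomes u - 31/2 = 0, giving u = 31/2 — point (31/2, 43/2).

{(-4, 2), (31/2, 43/2)}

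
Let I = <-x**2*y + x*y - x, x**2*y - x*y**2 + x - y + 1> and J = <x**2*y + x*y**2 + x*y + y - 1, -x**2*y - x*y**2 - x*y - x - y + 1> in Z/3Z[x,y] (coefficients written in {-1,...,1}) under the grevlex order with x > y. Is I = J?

No, the ideals differ.

Equality of ideals is decidable: compute both reduced Gröbner bases (unique for the ordering) and check whether they agree.
Buchberger on the first generating set:
f_1 = -x**2*y + x*y - x, LT = x**2*y.
f_2 = x**2*y - x*y**2 + x - y + 1, LT = x**2*y.

S(f_1,f_2): lcm = x**2*y. S = x*y**2 - x*y + y - 1.
  leading term x*y**2: no divisor's leading term divides it; move x*y**2 to the remainder.
  leading term x*y: no divisor's leading term divides it; move -x*y to the remainder.
  leading term y: no divisor's leading term divides it; move y to the remainder.
  leading term 1: no divisor's leading term divides it; move -1 to the remainder.
  remainder x*y**2 - x*y + y - 1 ≠ 0; add g_3 = x*y**2 - x*y + y - 1 to the basis.

S(f_1,g_3): lcm = x**2*y**2. S = x**2*y - x*y**2 + x.
  leading term x**2*y: subtract (-1)·f_1 from x**2*y - x*y**2 + x → -x*y**2 + x*y
  leading term x*y**2: subtract (-1)·g_3 from -x*y**2 + x*y → y - 1
  leading term y: no divisor's leading term divides it; move y to the remainder.
  leading term 1: no divisor's leading term divides it; move -1 to the remainder.
  remainder y - 1 ≠ 0; add g_4 = y - 1 to the basis.

S(f_1,g_4): lcm = x**2*y. S = x**2 - x*y + x.
  leading term x**2: no divisor's leading term divides it; move x**2 to the remainder.
  leading term x*y: subtract (-x)·g_4 from -x*y + x → 0
  remainder x**2 ≠ 0; add g_5 = x**2 to the basis.

The other S-polynomials (S(f_2,g_3), S(f_2,g_4), S(g_3,g_4), S(f_1,g_5), S(f_2,g_5), S(g_3,g_5), S(g_4,g_5)) all reduce to 0 modulo the current basis, so we have a Gröbner basis.
Inter-reduce: drop elements whose leading term is divisible by another's, tail-reduce, and make monic.
Reduced Gröbner basis: {x**2, y - 1}.

Buchberger on the second generating set:
h_1 = x**2*y + x*y**2 + x*y + y - 1, LT = x**2*y.
h_2 = -x**2*y - x*y**2 - x*y - x - y + 1, LT = x**2*y.

S(h_1,h_2): lcm = x**2*y. S = -x.
  leading term x: no divisor's leading term divides it; move -x to the remainder.
  remainder -x ≠ 0; add k_3 = -x to the basis.

S(h_1,k_3): lcm = x**2*y. S = x*y**2 + x*y + y - 1.
  leading term x*y**2: subtract (-y**2)·k_3 from x*y**2 + x*y + y - 1 → x*y + y - 1
  leading term x*y: subtract (-y)·k_3 from x*y + y - 1 → y - 1
  leading term y: no divisor's leading term divides it; move y to the remainder.
  leading term 1: no divisor's leading term divides it; move -1 to the remainder.
  remainder y - 1 ≠ 0; add k_4 = y - 1 to the basis.

The other S-polynomials (S(h_2,k_3), S(h_1,k_4), S(h_2,k_4), S(k_3,k_4)) all reduce to 0 modulo the current basis, so we have a Gröbner basis.
Inter-reduce: drop elements whose leading term is divisible by another's, tail-reduce, and make monic.
Reduced Gröbner basis: {x, y - 1}.

These differ, so the ideals are not equal.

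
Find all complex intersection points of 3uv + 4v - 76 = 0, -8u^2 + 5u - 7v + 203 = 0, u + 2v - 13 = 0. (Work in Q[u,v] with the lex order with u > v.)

{(5, 4)}

Compute a lex Gröbner basis by Buchberger's algorithm.
f_1 = 3uv + 4v - 76, LT = uv.
f_2 = -8u^2 + 5u - 7v + 203, LT = u^2.
f_3 = u + 2v - 13, LT = u.

S(f_1,f_2): lcm = u^2v. S = 47/24uv - 76/3u - 7/8v^2 + 203/8v.
  leading term uv: subtract (47/72)·f_1 from 47/24uv - 76/3u - 7/8v^2 + 203/8v → -76/3u - 7/8v^2 + 1639/72v + 893/18
  leading term u: subtract (-76/3)·f_3 from -76/3u - 7/8v^2 + 1639/72v + 893/18 → -7/8v^2 + 5287/72v - 5035/18
  leading term v^2: no divisor's leading term divides it; move -7/8v^2 to the remainder.
  leading term v: no divisor's leading term divides it; move 5287/72v to the remainder.
  leading term 1: no divisor's leading term divides it; move -5035/18 to the remainder.
  remainder -7/8v^2 + 5287/72v - 5035/18 ≠ 0; add h_4 = -7/8v^2 + 5287/72v - 5035/18 to the basis.

S(f_1,f_3): lcm = uv. S = -2v^2 + 43/3v - 76/3.
  leading term v^2: subtract (16/7)·h_4 from -2v^2 + 43/3v - 76/3 → -9671/63v + 38684/63
  leading term v: no divisor's leading term divides it; move -9671/63v to the remainder.
  leading term 1: no divisor's leading term divides it; move 38684/63 to the remainder.
  remainder -9671/63v + 38684/63 ≠ 0; add h_5 = -9671/63v + 38684/63 to the basis.

The other S-polynomials (S(f_2,f_3), S(f_1,h_4), S(f_2,h_4), S(f_3,h_4), S(f_1,h_5), S(f_2,h_5), S(f_3,h_5), S(h_4,h_5)) all reduce to 0 modulo the current basis, so we have a Gröbner basis.
Inter-reduce: drop elements whose leading term is divisible by another's, tail-reduce, and make monic.
Reduced Gröbner basis: {u - 5, v - 4}.

Since the basis is lex-ordered, v - 4 is univariate in v. Its roots are {4}. Back-substituting each root into the other basis elements fixes the other coordinates.
  v = 4: the earlier basis element becomes u - 5 = 0, giving u = 5 — point (5, 4).
Each listed point satisfies every original equation (direct substitution).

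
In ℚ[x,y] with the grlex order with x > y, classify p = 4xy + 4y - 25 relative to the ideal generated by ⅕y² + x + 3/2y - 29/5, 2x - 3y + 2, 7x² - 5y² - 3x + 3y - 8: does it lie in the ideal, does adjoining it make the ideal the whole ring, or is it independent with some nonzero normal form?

First compute the reduced Gröbner basis of I by Buchberger's algorithm.
f_1 = ⅕y² + x + 3/2y - 29/5, LT = y².
f_2 = 2x - 3y + 2, LT = x.
f_3 = 7x² - 5y² - 3x + 3y - 8, LT = x².

S(f_2,f_3): lcm = x². S = -3/2xy + 5/7y² + 10/7x - 3/7y + 8/7.
  leading term xy: subtract (-¾y)·f_2 from -3/2xy + 5/7y² + 10/7x - 3/7y + 8/7 → -43/28y² + 10/7x + 15/14y + 8/7
  leading term y²: subtract (-215/28)·f_1 from -43/28y² + 10/7x + 15/14y + 8/7 → 255/28x + 705/56y - 1215/28
  leading term x: subtract (255/56)·f_2 from 255/28x + 705/56y - 1215/28 → 105/4y - 105/2
  leading term y: no divisor's leading term divides it; move 105/4y to the remainder.
  leading term 1: no divisor's leading term divides it; move -105/2 to the remainder.
  remainder 105/4y - 105/2 ≠ 0; add h_4 = 105/4y - 105/2 to the basis.

The other S-polynomials (S(f_1,f_2), S(f_1,f_3), S(f_1,h_4), S(f_2,h_4), S(f_3,h_4)) all reduce to 0 modulo the current basis, so we have a Gröbner basis.
Inter-reduce: drop elements whose leading term is divisible by another's, tail-reduce, and make monic.
Reduced Gröbner basis: {x - 2, y - 2}.
Label its elements g_1 = x - 2, g_2 = y - 2.

Reduce p = 4xy + 4y - 25 modulo G:
  leading term xy: subtract (4y)·g_1 from 4xy + 4y - 25 → 12y - 25
  leading term y: subtract (12)·g_2 from 12y - 25 → -1
  leading term 1: no divisor's leading term divides it; move -1 to the remainder.
  normal form = -1.
The normal form is nonzero, so p ∉ I. Since p minus its normal form lies in I, I + (p) = I + (r) where r = -1; decide whether this ideal is the whole ring.
Here r = -1 is a nonzero constant, hence a unit: 1 ∈ I + (p), the Gröbner basis of I + (p) is {1}, and the enlarged system has no common solution — adjoining p is inconsistent.

Adjoining 4xy + 4y - 25 makes the ideal the whole ring: the system is inconsistent.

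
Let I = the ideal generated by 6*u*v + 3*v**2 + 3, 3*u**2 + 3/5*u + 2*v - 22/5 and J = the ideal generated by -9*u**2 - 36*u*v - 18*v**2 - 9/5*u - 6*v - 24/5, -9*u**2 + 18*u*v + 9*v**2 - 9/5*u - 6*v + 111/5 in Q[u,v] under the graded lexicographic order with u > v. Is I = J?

Since reduced Gröbner bases are canonical representatives of ideals under a given ordering, it suffices to compute and compare them.
Buchberger on the first generating set:
f_1 = 6*u*v + 3*v**2 + 3, LT = u*v.
f_2 = 3*u**2 + 3/5*u + 2*v - 22/5, LT = u**2.

S(f_1,f_2): lcm = u**2*v. S = 1/2*u*v**2 - 1/5*u*v - 2/3*v**2 + 1/2*u + 22/15*v.
  reduce S modulo (f_1, f_2):
  remainder -1/4*v**3 - 17/30*v**2 + 1/2*u + 73/60*v + 1/10 ≠ 0; add g_3 = -1/4*v**3 - 17/30*v**2 + 1/2*u + 73/60*v + 1/10 to the basis.

The other S-polynomials (S(f_1,g_3), S(f_2,g_3)) all reduce to 0 modulo the current basis, so we have a Gröbner basis.
Inter-reduce: drop elements whose leading term is divisible by another's, tail-reduce, and make monic.
Reduced Gröbner basis: {v**3 + 34/15*v**2 - 2*u - 73/15*v - 2/5, u**2 + 1/5*u + 2/3*v - 22/15, u*v + 1/2*v**2 + 1/2}.

Buchberger on the second generating set:
h_1 = -9*u**2 - 36*u*v - 18*v**2 - 9/5*u - 6*v - 24/5, LT = u**2.
h_2 = -9*u**2 + 18*u*v + 9*v**2 - 9/5*u - 6*v + 111/5, LT = u**2.

S(h_1,h_2): lcm = u**2. S = 6*u*v + 3*v**2 + 3.
  reduce S modulo (h_1, h_2):
  remainder 6*u*v + 3*v**2 + 3 ≠ 0; add k_3 = 6*u*v + 3*v**2 + 3 to the basis.

S(h_1,k_3): lcm = u**2*v. S = 7/2*u*v**2 + 2*v**3 + 1/5*u*v + 2/3*v**2 - 1/2*u + 8/15*v.
  reduce S modulo (h_1, h_2, k_3):
  remainder 1/4*v**3 + 17/30*v**2 - 1/2*u - 73/60*v - 1/10 ≠ 0; add k_4 = 1/4*v**3 + 17/30*v**2 - 1/2*u - 73/60*v - 1/10 to the basis.

The other S-polynomials (S(h_2,k_3), S(h_1,k_4), S(h_2,k_4), S(k_3,k_4)) all reduce to 0 modulo the current basis, so we have a Gröbner basis.
Inter-reduce: drop elements whose leading term is divisible by another's, tail-reduce, and make monic.
Reduced Gröbner basis: {v**3 + 34/15*v**2 - 2*u - 73/15*v - 2/5, u**2 + 1/5*u + 2/3*v - 22/15, u*v + 1/2*v**2 + 1/2}.

Same reduced basis, so the two generating sets span the same ideal.

Yes, the ideals are equal.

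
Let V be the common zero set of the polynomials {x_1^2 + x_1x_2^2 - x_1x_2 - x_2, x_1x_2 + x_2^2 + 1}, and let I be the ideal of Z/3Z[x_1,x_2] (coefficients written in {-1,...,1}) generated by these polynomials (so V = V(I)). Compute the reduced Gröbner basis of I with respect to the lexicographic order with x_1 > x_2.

G = {x_1 + x_2^4 + x_2^3 - x_2^2 + x_2, x_2^5 + x_2^4 - x_2^3 - 1}

Buchberger's algorithm terminates because the ascending chain of leading-term ideals stabilizes.

f_1 = x_1^2 + x_1x_2^2 - x_1x_2 - x_2, LT = x_1^2.
f_2 = x_1x_2 + x_2^2 + 1, LT = x_1x_2.

S(f_1,f_2): lcm = x_1^2x_2. S = x_1x_2^3 + x_1x_2^2 - x_1 - x_2^2.
  leading term x_1x_2^3: subtract (x_2^2)·f_2 from x_1x_2^3 + x_1x_2^2 - x_1 - x_2^2 → x_1x_2^2 - x_1 - x_2^4 + x_2^2
  leading term x_1x_2^2: subtract (x_2)·f_2 from x_1x_2^2 - x_1 - x_2^4 + x_2^2 → -x_1 - x_2^4 - x_2^3 + x_2^2 - x_2
  leading term x_1: no divisor's leading term divides it; move -x_1 to the remainder.
  leading term x_2^4: no divisor's leading term divides it; move -x_2^4 to the remainder.
  leading term x_2^3: no divisor's leading term divides it; move -x_2^3 to the remainder.
  leading term x_2^2: no divisor's leading term divides it; move x_2^2 to the remainder.
  leading term x_2: no divisor's leading term divides it; move -x_2 to the remainder.
  remainder -x_1 - x_2^4 - x_2^3 + x_2^2 - x_2 ≠ 0; add g_3 = -x_1 - x_2^4 - x_2^3 + x_2^2 - x_2 to the basis.

S(f_1,g_3): lcm = x_1^2. S = -x_1x_2^4 - x_1x_2^3 - x_1x_2^2 + x_1x_2 - x_2.
  leading term x_1x_2^4: subtract (-x_2^3)·f_2 from -x_1x_2^4 - x_1x_2^3 - x_1x_2^2 + x_1x_2 - x_2 → -x_1x_2^3 - x_1x_2^2 + x_1x_2 + x_2^5 + x_2^3 - x_2
  leading term x_1x_2^3: subtract (-x_2^2)·f_2 from -x_1x_2^3 - x_1x_2^2 + x_1x_2 + x_2^5 + x_2^3 - x_2 → -x_1x_2^2 + x_1x_2 + x_2^5 + x_2^4 + x_2^3 + x_2^2 - x_2
  leading term x_1x_2^2: subtract (-x_2)·f_2 from -x_1x_2^2 + x_1x_2 + x_2^5 + x_2^4 + x_2^3 + x_2^2 - x_2 → x_1x_2 + x_2^5 + x_2^4 - x_2^3 + x_2^2
  leading term x_1x_2: subtract (1)·f_2 from x_1x_2 + x_2^5 + x_2^4 - x_2^3 + x_2^2 → x_2^5 + x_2^4 - x_2^3 - 1
  leading term x_2^5: no divisor's leading term divides it; move x_2^5 to the remainder.
  leading term x_2^4: no divisor's leading term divides it; move x_2^4 to the remainder.
  leading term x_2^3: no divisor's leading term divides it; move -x_2^3 to the remainder.
  leading term 1: no divisor's leading term divides it; move -1 to the remainder.
  remainder x_2^5 + x_2^4 - x_2^3 - 1 ≠ 0; add g_4 = x_2^5 + x_2^4 - x_2^3 - 1 to the basis.

S(f_2,g_3): lcm = x_1x_2. S = -x_2^5 - x_2^4 + x_2^3 + 1.
  leading term x_2^5: subtract (-1)·g_4 from -x_2^5 - x_2^4 + x_2^3 + 1 → 0
  remainder 0.

S(f_1,g_4): leading monomials are coprime, so the S-polynomial reduces to 0 (Buchberger's first criterion).
S(f_2,g_4): lcm = x_1x_2^5. S = -x_1x_2^4 + x_1x_2^3 + x_1 + x_2^6 + x_2^4.
  leading term x_1x_2^4: subtract (-x_2^3)·f_2 from -x_1x_2^4 + x_1x_2^3 + x_1 + x_2^6 + x_2^4 → x_1x_2^3 + x_1 + x_2^6 + x_2^5 + x_2^4 + x_2^3
  leading term x_1x_2^3: subtract (x_2^2)·f_2 from x_1x_2^3 + x_1 + x_2^6 + x_2^5 + x_2^4 + x_2^3 → x_1 + x_2^6 + x_2^5 + x_2^3 - x_2^2
  leading term x_1: subtract (-1)·g_3 from x_1 + x_2^6 + x_2^5 + x_2^3 - x_2^2 → x_2^6 + x_2^5 - x_2^4 - x_2
  leading term x_2^6: subtract (x_2)·g_4 from x_2^6 + x_2^5 - x_2^4 - x_2 → 0
  remainder 0.

S(g_3,g_4): leading monomials are coprime, so the S-polynomial reduces to 0 (Buchberger's first criterion).
Every S-polynomial of the final basis reduces to 0, so we have a Gröbner basis.
Inter-reduce: drop elements whose leading term is divisible by another's, tail-reduce, and make monic.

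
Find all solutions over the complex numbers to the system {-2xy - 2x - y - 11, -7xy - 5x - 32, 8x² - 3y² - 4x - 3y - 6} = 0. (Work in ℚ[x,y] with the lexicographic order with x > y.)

{(2, -3)}

Compute a lex Gröbner basis by Buchberger's algorithm.
f_1 = -2xy - 2x - y - 11, LT = xy.
f_2 = -7xy - 5x - 32, LT = xy.
f_3 = 8x² - 4x - 3y² - 3y - 6, LT = x².

S(f_1,f_2): lcm = xy. S = 2/7x + ½y + 13/14.
  reduce S modulo (f_1, f_2, f_3):
  remainder 2/7x + ½y + 13/14 ≠ 0; add h_4 = 2/7x + ½y + 13/14 to the basis.

S(f_1,f_3): lcm = x²y. S = x² + xy + 11/2x + ⅜y³ + ⅜y² + ¾y.
  reduce S modulo (f_1, f_2, f_3, h_4):
  remainder ⅜y³ + ¾y² - 65/8y - 21 ≠ 0; add h_5 = ⅜y³ + ¾y² - 65/8y - 21 to the basis.

S(f_2,f_3): lcm = x²y. S = 5/7x² + ½xy + 32/7x + ⅜y³ + ⅜y² + ¾y.
  reduce S modulo (f_1, f_2, f_3, h_4, h_5):
  remainder -3/28y² + 8/7y + 123/28 ≠ 0; add h_6 = -3/28y² + 8/7y + 123/28 to the basis.

S(f_1,h_4): lcm = xy. S = x - 7/4y² - 11/4y + 11/2.
  reduce S modulo (f_1, f_2, f_3, h_4, h_5, h_6):
  remainder -139/6y - 139/2 ≠ 0; add h_7 = -139/6y - 139/2 to the basis.

The other S-polynomials (S(f_2,h_4), S(f_3,h_4), S(f_1,h_5), S(f_2,h_5), S(f_3,h_5), S(h_4,h_5), S(f_1,h_6), S(f_2,h_6), S(f_3,h_6), S(h_4,h_6), S(h_5,h_6), S(f_1,h_7), S(f_2,h_7), S(f_3,h_7), S(h_4,h_7), S(h_5,h_7), S(h_6,h_7)) all reduce to 0 modulo the current basis, so we have a Gröbner basis.
Inter-reduce: drop elements whose leading term is divisible by another's, tail-reduce, and make monic.
Reduced Gröbner basis: {x - 2, y + 3}.

The lex basis is triangular: the last element involves only y. Solving y + 3 = 0 gives y ∈ {-3}; substituting each value into the earlier elements determines the remaining variables.
  y = -3: the earlier basis element becomes x - 2 = 0, giving x = 2 — point (2, -3).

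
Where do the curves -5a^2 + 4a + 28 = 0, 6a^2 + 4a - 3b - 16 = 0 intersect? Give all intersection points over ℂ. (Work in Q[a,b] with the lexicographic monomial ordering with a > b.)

{(-2, 0), (14/5, 352/25)}

Compute a lex Gröbner basis by Buchberger's algorithm.
f_1 = -5a^2 + 4a + 28, LT = a^2.
f_2 = 6a^2 + 4a - 3b - 16, LT = a^2.

S(f_1,f_2): lcm = a^2. S = -22/15a + 1/2b - 44/15.
  reduce S modulo (f_1, f_2):
  remainder -22/15a + 1/2b - 44/15 ≠ 0; add h_3 = -22/15a + 1/2b - 44/15 to the basis.

S(f_1,h_3): lcm = a^2. S = 15/44ab - 14/5a - 28/5.
  reduce S modulo (f_1, f_2, h_3):
  remainder 225/1936b^2 - 18/11b ≠ 0; add h_4 = 225/1936b^2 - 18/11b to the basis.

The other S-polynomials (S(f_2,h_3), S(f_1,h_4), S(f_2,h_4), S(h_3,h_4)) all reduce to 0 modulo the current basis, so we have a Gröbner basis.
Inter-reduce: drop elements whose leading term is divisible by another's, tail-reduce, and make monic.
Reduced Gröbner basis: {a - 15/44b + 2, b^2 - 352/25b}.

Elimination: the polynomial b^2 - 352/25b lies in the elimination ideal for b, so b ∈ {0, 352/25}. For each such b, the remaining basis elements (now univariate) give the rest of the solution.
  b = 0: the earlier basis element becomes a + 2 = 0, giving a = -2 — point (-2, 0).
  b = 352/25: the earlier basis element becomes a - 14/5 = 0, giving a = 14/5 — point (14/5, 352/25).
Zero-dimensionality of the ideal guarantees finitely many solutions over ℂ.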